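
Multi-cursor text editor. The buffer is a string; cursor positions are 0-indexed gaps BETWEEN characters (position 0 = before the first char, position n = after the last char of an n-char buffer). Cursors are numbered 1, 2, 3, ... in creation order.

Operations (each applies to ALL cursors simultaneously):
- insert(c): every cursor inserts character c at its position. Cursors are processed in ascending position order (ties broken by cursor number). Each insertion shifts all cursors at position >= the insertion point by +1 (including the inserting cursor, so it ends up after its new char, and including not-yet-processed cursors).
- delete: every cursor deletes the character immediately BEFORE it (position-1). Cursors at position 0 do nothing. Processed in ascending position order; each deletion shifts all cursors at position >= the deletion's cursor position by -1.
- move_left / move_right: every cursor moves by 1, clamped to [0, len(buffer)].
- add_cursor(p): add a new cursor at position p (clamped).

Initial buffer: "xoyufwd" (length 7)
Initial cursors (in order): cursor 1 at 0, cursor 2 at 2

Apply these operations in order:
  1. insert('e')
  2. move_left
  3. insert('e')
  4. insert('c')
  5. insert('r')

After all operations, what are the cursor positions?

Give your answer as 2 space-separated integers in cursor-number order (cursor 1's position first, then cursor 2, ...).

After op 1 (insert('e')): buffer="exoeyufwd" (len 9), cursors c1@1 c2@4, authorship 1..2.....
After op 2 (move_left): buffer="exoeyufwd" (len 9), cursors c1@0 c2@3, authorship 1..2.....
After op 3 (insert('e')): buffer="eexoeeyufwd" (len 11), cursors c1@1 c2@5, authorship 11..22.....
After op 4 (insert('c')): buffer="ecexoeceyufwd" (len 13), cursors c1@2 c2@7, authorship 111..222.....
After op 5 (insert('r')): buffer="ecrexoecreyufwd" (len 15), cursors c1@3 c2@9, authorship 1111..2222.....

Answer: 3 9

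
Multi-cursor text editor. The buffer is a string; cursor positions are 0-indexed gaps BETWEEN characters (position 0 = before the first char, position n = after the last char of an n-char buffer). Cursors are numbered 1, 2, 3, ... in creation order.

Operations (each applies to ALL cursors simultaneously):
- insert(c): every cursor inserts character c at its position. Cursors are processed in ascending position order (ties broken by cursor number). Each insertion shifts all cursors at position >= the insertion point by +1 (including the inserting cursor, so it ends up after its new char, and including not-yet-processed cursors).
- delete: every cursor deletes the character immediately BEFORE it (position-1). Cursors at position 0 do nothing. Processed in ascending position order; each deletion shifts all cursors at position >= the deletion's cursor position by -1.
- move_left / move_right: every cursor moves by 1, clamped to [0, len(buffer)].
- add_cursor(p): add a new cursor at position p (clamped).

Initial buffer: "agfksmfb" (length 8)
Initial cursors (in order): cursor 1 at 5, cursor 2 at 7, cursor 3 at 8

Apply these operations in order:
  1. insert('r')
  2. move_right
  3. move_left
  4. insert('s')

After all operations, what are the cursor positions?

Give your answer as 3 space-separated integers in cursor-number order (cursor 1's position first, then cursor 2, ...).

Answer: 7 11 13

Derivation:
After op 1 (insert('r')): buffer="agfksrmfrbr" (len 11), cursors c1@6 c2@9 c3@11, authorship .....1..2.3
After op 2 (move_right): buffer="agfksrmfrbr" (len 11), cursors c1@7 c2@10 c3@11, authorship .....1..2.3
After op 3 (move_left): buffer="agfksrmfrbr" (len 11), cursors c1@6 c2@9 c3@10, authorship .....1..2.3
After op 4 (insert('s')): buffer="agfksrsmfrsbsr" (len 14), cursors c1@7 c2@11 c3@13, authorship .....11..22.33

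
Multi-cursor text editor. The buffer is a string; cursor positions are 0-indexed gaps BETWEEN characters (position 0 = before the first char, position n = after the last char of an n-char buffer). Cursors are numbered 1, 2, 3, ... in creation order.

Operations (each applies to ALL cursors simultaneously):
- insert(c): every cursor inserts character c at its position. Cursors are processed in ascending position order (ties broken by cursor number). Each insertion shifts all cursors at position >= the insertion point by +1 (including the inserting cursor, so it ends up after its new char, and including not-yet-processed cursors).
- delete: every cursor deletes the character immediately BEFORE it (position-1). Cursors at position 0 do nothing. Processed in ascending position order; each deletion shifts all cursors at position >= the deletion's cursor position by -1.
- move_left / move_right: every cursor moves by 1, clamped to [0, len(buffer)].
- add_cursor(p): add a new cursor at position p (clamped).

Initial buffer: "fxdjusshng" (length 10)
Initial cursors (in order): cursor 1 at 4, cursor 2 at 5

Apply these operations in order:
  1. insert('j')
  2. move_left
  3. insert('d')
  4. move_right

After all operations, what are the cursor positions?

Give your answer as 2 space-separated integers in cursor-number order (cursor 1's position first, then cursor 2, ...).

After op 1 (insert('j')): buffer="fxdjjujsshng" (len 12), cursors c1@5 c2@7, authorship ....1.2.....
After op 2 (move_left): buffer="fxdjjujsshng" (len 12), cursors c1@4 c2@6, authorship ....1.2.....
After op 3 (insert('d')): buffer="fxdjdjudjsshng" (len 14), cursors c1@5 c2@8, authorship ....11.22.....
After op 4 (move_right): buffer="fxdjdjudjsshng" (len 14), cursors c1@6 c2@9, authorship ....11.22.....

Answer: 6 9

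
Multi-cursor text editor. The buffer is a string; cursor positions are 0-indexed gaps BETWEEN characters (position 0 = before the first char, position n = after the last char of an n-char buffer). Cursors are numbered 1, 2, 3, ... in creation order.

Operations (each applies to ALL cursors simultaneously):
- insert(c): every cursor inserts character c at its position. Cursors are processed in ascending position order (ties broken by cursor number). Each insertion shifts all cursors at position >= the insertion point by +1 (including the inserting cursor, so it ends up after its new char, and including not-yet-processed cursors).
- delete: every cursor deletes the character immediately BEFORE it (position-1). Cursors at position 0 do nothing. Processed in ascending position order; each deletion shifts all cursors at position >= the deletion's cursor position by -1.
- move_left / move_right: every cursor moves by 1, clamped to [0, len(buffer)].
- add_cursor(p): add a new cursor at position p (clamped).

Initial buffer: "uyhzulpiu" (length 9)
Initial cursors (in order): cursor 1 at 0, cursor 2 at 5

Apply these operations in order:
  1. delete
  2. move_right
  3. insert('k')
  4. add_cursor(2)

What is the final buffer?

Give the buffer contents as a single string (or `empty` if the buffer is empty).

Answer: ukyhzlkpiu

Derivation:
After op 1 (delete): buffer="uyhzlpiu" (len 8), cursors c1@0 c2@4, authorship ........
After op 2 (move_right): buffer="uyhzlpiu" (len 8), cursors c1@1 c2@5, authorship ........
After op 3 (insert('k')): buffer="ukyhzlkpiu" (len 10), cursors c1@2 c2@7, authorship .1....2...
After op 4 (add_cursor(2)): buffer="ukyhzlkpiu" (len 10), cursors c1@2 c3@2 c2@7, authorship .1....2...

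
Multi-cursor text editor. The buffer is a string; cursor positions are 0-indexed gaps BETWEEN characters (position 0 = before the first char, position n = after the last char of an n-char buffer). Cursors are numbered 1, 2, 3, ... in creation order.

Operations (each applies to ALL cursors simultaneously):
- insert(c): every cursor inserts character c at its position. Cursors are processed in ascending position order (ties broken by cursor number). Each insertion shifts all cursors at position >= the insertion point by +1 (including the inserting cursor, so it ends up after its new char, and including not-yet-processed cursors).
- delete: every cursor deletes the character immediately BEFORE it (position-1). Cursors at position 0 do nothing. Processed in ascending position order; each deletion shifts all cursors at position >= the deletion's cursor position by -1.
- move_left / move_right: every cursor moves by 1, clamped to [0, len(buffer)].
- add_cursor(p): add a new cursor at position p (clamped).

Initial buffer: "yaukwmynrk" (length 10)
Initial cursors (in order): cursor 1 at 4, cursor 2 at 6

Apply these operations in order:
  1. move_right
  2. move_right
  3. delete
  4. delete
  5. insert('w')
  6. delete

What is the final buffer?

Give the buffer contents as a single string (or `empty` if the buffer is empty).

After op 1 (move_right): buffer="yaukwmynrk" (len 10), cursors c1@5 c2@7, authorship ..........
After op 2 (move_right): buffer="yaukwmynrk" (len 10), cursors c1@6 c2@8, authorship ..........
After op 3 (delete): buffer="yaukwyrk" (len 8), cursors c1@5 c2@6, authorship ........
After op 4 (delete): buffer="yaukrk" (len 6), cursors c1@4 c2@4, authorship ......
After op 5 (insert('w')): buffer="yaukwwrk" (len 8), cursors c1@6 c2@6, authorship ....12..
After op 6 (delete): buffer="yaukrk" (len 6), cursors c1@4 c2@4, authorship ......

Answer: yaukrk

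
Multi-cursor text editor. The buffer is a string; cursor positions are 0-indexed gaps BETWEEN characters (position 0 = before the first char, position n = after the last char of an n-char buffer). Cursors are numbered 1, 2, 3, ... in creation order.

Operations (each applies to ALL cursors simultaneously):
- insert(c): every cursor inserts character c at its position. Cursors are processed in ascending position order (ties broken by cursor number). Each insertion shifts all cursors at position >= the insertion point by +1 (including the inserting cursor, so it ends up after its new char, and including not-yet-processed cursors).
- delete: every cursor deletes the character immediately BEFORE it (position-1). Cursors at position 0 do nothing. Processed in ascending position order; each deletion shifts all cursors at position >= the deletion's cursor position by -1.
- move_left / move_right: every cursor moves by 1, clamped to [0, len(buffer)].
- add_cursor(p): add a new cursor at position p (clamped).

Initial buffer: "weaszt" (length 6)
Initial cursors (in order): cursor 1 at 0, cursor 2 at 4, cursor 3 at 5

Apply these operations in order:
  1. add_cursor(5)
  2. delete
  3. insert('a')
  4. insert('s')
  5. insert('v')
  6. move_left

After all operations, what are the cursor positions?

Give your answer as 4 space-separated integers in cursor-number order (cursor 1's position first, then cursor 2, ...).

After op 1 (add_cursor(5)): buffer="weaszt" (len 6), cursors c1@0 c2@4 c3@5 c4@5, authorship ......
After op 2 (delete): buffer="wet" (len 3), cursors c1@0 c2@2 c3@2 c4@2, authorship ...
After op 3 (insert('a')): buffer="aweaaat" (len 7), cursors c1@1 c2@6 c3@6 c4@6, authorship 1..234.
After op 4 (insert('s')): buffer="asweaaassst" (len 11), cursors c1@2 c2@10 c3@10 c4@10, authorship 11..234234.
After op 5 (insert('v')): buffer="asvweaaasssvvvt" (len 15), cursors c1@3 c2@14 c3@14 c4@14, authorship 111..234234234.
After op 6 (move_left): buffer="asvweaaasssvvvt" (len 15), cursors c1@2 c2@13 c3@13 c4@13, authorship 111..234234234.

Answer: 2 13 13 13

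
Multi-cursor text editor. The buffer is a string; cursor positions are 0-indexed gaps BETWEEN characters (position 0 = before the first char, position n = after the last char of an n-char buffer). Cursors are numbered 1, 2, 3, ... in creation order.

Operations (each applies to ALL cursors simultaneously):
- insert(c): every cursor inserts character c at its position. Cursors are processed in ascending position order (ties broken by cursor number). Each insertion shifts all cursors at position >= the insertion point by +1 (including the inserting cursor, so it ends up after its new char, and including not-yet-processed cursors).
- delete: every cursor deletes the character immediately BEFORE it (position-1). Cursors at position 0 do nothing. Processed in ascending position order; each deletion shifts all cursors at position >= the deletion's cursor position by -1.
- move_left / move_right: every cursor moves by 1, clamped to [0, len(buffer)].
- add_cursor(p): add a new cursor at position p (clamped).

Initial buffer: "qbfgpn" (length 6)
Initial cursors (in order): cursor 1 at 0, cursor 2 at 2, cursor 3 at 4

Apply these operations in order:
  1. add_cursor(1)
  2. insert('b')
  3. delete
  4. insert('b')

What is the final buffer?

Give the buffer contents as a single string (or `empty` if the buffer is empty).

After op 1 (add_cursor(1)): buffer="qbfgpn" (len 6), cursors c1@0 c4@1 c2@2 c3@4, authorship ......
After op 2 (insert('b')): buffer="bqbbbfgbpn" (len 10), cursors c1@1 c4@3 c2@5 c3@8, authorship 1.4.2..3..
After op 3 (delete): buffer="qbfgpn" (len 6), cursors c1@0 c4@1 c2@2 c3@4, authorship ......
After op 4 (insert('b')): buffer="bqbbbfgbpn" (len 10), cursors c1@1 c4@3 c2@5 c3@8, authorship 1.4.2..3..

Answer: bqbbbfgbpn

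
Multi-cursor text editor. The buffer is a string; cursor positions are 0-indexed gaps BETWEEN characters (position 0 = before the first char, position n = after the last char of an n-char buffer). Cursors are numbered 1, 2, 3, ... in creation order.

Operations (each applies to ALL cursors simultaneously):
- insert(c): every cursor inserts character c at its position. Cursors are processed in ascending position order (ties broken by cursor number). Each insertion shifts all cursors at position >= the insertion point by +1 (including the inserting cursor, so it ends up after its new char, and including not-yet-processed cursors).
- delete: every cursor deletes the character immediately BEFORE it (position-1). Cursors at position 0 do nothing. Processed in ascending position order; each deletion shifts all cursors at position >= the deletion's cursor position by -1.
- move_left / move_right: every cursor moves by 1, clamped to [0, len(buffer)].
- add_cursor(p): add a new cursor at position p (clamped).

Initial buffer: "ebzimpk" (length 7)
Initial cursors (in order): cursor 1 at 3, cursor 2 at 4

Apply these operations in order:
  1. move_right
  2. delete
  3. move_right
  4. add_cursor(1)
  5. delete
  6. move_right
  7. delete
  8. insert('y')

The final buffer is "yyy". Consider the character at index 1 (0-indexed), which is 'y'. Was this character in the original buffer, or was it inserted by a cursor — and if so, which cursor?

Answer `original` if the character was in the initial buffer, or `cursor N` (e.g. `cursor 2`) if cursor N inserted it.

After op 1 (move_right): buffer="ebzimpk" (len 7), cursors c1@4 c2@5, authorship .......
After op 2 (delete): buffer="ebzpk" (len 5), cursors c1@3 c2@3, authorship .....
After op 3 (move_right): buffer="ebzpk" (len 5), cursors c1@4 c2@4, authorship .....
After op 4 (add_cursor(1)): buffer="ebzpk" (len 5), cursors c3@1 c1@4 c2@4, authorship .....
After op 5 (delete): buffer="bk" (len 2), cursors c3@0 c1@1 c2@1, authorship ..
After op 6 (move_right): buffer="bk" (len 2), cursors c3@1 c1@2 c2@2, authorship ..
After op 7 (delete): buffer="" (len 0), cursors c1@0 c2@0 c3@0, authorship 
After op 8 (insert('y')): buffer="yyy" (len 3), cursors c1@3 c2@3 c3@3, authorship 123
Authorship (.=original, N=cursor N): 1 2 3
Index 1: author = 2

Answer: cursor 2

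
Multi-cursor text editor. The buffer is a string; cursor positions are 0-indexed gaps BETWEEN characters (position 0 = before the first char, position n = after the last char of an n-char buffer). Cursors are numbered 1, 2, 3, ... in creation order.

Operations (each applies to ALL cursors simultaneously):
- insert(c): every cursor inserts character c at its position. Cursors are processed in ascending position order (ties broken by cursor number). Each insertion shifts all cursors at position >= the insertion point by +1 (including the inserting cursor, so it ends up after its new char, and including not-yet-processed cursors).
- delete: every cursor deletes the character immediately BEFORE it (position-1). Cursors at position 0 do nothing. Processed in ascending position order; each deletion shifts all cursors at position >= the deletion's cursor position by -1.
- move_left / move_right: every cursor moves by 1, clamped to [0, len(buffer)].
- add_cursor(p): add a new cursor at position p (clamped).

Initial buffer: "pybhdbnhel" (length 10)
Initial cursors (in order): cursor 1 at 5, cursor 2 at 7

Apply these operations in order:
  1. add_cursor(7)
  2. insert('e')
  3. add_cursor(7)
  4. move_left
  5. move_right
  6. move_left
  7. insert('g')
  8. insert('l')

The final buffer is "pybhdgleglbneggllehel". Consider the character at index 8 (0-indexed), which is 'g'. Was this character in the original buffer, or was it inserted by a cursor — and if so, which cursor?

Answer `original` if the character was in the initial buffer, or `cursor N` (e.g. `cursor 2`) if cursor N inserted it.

After op 1 (add_cursor(7)): buffer="pybhdbnhel" (len 10), cursors c1@5 c2@7 c3@7, authorship ..........
After op 2 (insert('e')): buffer="pybhdebneehel" (len 13), cursors c1@6 c2@10 c3@10, authorship .....1..23...
After op 3 (add_cursor(7)): buffer="pybhdebneehel" (len 13), cursors c1@6 c4@7 c2@10 c3@10, authorship .....1..23...
After op 4 (move_left): buffer="pybhdebneehel" (len 13), cursors c1@5 c4@6 c2@9 c3@9, authorship .....1..23...
After op 5 (move_right): buffer="pybhdebneehel" (len 13), cursors c1@6 c4@7 c2@10 c3@10, authorship .....1..23...
After op 6 (move_left): buffer="pybhdebneehel" (len 13), cursors c1@5 c4@6 c2@9 c3@9, authorship .....1..23...
After op 7 (insert('g')): buffer="pybhdgegbneggehel" (len 17), cursors c1@6 c4@8 c2@13 c3@13, authorship .....114..2233...
After op 8 (insert('l')): buffer="pybhdgleglbneggllehel" (len 21), cursors c1@7 c4@10 c2@17 c3@17, authorship .....11144..223233...
Authorship (.=original, N=cursor N): . . . . . 1 1 1 4 4 . . 2 2 3 2 3 3 . . .
Index 8: author = 4

Answer: cursor 4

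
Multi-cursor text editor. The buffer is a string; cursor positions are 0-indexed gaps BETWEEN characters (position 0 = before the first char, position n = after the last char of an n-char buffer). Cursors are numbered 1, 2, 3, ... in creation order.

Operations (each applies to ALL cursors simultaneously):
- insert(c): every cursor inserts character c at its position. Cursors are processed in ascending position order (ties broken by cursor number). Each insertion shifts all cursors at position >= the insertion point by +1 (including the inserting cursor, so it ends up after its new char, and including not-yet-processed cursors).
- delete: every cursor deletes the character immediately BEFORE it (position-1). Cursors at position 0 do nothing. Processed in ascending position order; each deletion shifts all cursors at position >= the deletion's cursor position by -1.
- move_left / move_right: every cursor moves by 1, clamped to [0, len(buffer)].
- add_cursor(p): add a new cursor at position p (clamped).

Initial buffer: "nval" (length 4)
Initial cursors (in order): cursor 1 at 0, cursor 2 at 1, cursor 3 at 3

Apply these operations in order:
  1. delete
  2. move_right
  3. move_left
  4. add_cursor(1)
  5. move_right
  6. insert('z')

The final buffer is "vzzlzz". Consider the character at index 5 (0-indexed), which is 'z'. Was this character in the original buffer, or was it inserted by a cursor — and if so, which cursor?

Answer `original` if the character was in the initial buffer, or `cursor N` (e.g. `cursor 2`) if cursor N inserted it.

After op 1 (delete): buffer="vl" (len 2), cursors c1@0 c2@0 c3@1, authorship ..
After op 2 (move_right): buffer="vl" (len 2), cursors c1@1 c2@1 c3@2, authorship ..
After op 3 (move_left): buffer="vl" (len 2), cursors c1@0 c2@0 c3@1, authorship ..
After op 4 (add_cursor(1)): buffer="vl" (len 2), cursors c1@0 c2@0 c3@1 c4@1, authorship ..
After op 5 (move_right): buffer="vl" (len 2), cursors c1@1 c2@1 c3@2 c4@2, authorship ..
After op 6 (insert('z')): buffer="vzzlzz" (len 6), cursors c1@3 c2@3 c3@6 c4@6, authorship .12.34
Authorship (.=original, N=cursor N): . 1 2 . 3 4
Index 5: author = 4

Answer: cursor 4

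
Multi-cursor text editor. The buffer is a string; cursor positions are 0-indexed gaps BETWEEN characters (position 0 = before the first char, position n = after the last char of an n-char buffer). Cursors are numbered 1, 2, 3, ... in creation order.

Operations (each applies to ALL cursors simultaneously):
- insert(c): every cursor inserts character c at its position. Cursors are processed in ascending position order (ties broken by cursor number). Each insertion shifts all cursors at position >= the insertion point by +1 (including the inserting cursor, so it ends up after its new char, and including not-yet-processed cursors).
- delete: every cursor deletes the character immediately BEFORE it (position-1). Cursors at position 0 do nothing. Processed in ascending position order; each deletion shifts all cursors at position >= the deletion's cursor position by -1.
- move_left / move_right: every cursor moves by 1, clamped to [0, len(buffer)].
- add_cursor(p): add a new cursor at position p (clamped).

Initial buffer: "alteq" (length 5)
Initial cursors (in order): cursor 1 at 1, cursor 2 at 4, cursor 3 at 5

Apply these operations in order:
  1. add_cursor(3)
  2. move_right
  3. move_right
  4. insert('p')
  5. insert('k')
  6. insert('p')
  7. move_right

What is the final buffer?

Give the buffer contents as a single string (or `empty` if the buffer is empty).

Answer: altpkpeqpppkkkppp

Derivation:
After op 1 (add_cursor(3)): buffer="alteq" (len 5), cursors c1@1 c4@3 c2@4 c3@5, authorship .....
After op 2 (move_right): buffer="alteq" (len 5), cursors c1@2 c4@4 c2@5 c3@5, authorship .....
After op 3 (move_right): buffer="alteq" (len 5), cursors c1@3 c2@5 c3@5 c4@5, authorship .....
After op 4 (insert('p')): buffer="altpeqppp" (len 9), cursors c1@4 c2@9 c3@9 c4@9, authorship ...1..234
After op 5 (insert('k')): buffer="altpkeqpppkkk" (len 13), cursors c1@5 c2@13 c3@13 c4@13, authorship ...11..234234
After op 6 (insert('p')): buffer="altpkpeqpppkkkppp" (len 17), cursors c1@6 c2@17 c3@17 c4@17, authorship ...111..234234234
After op 7 (move_right): buffer="altpkpeqpppkkkppp" (len 17), cursors c1@7 c2@17 c3@17 c4@17, authorship ...111..234234234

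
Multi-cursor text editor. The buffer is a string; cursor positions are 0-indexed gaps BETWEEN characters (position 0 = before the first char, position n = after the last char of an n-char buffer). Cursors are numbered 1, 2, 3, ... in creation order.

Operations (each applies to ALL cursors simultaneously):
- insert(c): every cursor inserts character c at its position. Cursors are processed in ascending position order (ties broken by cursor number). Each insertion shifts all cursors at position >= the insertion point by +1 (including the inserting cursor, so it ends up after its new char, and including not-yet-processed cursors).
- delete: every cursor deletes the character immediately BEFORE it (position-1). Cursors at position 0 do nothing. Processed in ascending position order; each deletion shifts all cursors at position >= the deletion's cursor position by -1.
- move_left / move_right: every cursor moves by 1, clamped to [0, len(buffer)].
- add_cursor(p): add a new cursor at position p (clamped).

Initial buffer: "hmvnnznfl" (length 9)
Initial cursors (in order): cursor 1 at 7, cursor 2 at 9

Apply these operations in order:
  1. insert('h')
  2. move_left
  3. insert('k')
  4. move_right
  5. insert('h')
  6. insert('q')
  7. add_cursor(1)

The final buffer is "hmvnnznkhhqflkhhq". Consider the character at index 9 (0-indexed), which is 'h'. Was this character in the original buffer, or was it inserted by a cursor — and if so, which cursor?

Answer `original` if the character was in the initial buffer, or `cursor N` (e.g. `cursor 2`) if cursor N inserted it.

Answer: cursor 1

Derivation:
After op 1 (insert('h')): buffer="hmvnnznhflh" (len 11), cursors c1@8 c2@11, authorship .......1..2
After op 2 (move_left): buffer="hmvnnznhflh" (len 11), cursors c1@7 c2@10, authorship .......1..2
After op 3 (insert('k')): buffer="hmvnnznkhflkh" (len 13), cursors c1@8 c2@12, authorship .......11..22
After op 4 (move_right): buffer="hmvnnznkhflkh" (len 13), cursors c1@9 c2@13, authorship .......11..22
After op 5 (insert('h')): buffer="hmvnnznkhhflkhh" (len 15), cursors c1@10 c2@15, authorship .......111..222
After op 6 (insert('q')): buffer="hmvnnznkhhqflkhhq" (len 17), cursors c1@11 c2@17, authorship .......1111..2222
After op 7 (add_cursor(1)): buffer="hmvnnznkhhqflkhhq" (len 17), cursors c3@1 c1@11 c2@17, authorship .......1111..2222
Authorship (.=original, N=cursor N): . . . . . . . 1 1 1 1 . . 2 2 2 2
Index 9: author = 1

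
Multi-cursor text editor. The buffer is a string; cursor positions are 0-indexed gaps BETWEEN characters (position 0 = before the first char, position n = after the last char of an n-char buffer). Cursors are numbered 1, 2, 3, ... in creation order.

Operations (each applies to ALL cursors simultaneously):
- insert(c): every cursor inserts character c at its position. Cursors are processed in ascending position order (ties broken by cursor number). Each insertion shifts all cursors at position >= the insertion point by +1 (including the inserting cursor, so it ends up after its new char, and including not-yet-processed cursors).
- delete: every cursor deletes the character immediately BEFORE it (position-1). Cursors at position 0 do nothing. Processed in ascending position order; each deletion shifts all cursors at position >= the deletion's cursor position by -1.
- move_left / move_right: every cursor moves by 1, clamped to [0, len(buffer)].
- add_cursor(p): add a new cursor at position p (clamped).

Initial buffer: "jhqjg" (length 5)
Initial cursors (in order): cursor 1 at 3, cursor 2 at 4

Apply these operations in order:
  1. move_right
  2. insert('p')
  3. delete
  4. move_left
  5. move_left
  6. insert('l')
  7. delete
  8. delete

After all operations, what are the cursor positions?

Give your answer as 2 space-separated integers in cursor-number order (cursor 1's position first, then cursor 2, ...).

Answer: 1 1

Derivation:
After op 1 (move_right): buffer="jhqjg" (len 5), cursors c1@4 c2@5, authorship .....
After op 2 (insert('p')): buffer="jhqjpgp" (len 7), cursors c1@5 c2@7, authorship ....1.2
After op 3 (delete): buffer="jhqjg" (len 5), cursors c1@4 c2@5, authorship .....
After op 4 (move_left): buffer="jhqjg" (len 5), cursors c1@3 c2@4, authorship .....
After op 5 (move_left): buffer="jhqjg" (len 5), cursors c1@2 c2@3, authorship .....
After op 6 (insert('l')): buffer="jhlqljg" (len 7), cursors c1@3 c2@5, authorship ..1.2..
After op 7 (delete): buffer="jhqjg" (len 5), cursors c1@2 c2@3, authorship .....
After op 8 (delete): buffer="jjg" (len 3), cursors c1@1 c2@1, authorship ...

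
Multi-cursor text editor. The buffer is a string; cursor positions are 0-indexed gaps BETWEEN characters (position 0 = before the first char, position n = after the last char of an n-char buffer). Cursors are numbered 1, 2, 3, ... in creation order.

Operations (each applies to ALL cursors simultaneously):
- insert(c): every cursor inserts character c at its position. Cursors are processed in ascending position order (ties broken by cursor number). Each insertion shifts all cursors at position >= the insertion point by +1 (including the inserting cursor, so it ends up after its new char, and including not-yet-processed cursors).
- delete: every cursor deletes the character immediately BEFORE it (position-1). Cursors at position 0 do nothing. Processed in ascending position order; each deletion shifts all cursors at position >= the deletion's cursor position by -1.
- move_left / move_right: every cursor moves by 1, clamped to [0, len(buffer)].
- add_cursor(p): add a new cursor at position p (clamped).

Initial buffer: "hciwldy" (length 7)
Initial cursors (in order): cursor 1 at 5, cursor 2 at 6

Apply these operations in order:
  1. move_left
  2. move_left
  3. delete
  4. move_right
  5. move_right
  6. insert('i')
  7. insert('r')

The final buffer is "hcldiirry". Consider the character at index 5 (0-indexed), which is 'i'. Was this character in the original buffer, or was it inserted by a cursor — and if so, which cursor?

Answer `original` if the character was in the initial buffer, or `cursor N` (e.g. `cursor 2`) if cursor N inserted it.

After op 1 (move_left): buffer="hciwldy" (len 7), cursors c1@4 c2@5, authorship .......
After op 2 (move_left): buffer="hciwldy" (len 7), cursors c1@3 c2@4, authorship .......
After op 3 (delete): buffer="hcldy" (len 5), cursors c1@2 c2@2, authorship .....
After op 4 (move_right): buffer="hcldy" (len 5), cursors c1@3 c2@3, authorship .....
After op 5 (move_right): buffer="hcldy" (len 5), cursors c1@4 c2@4, authorship .....
After op 6 (insert('i')): buffer="hcldiiy" (len 7), cursors c1@6 c2@6, authorship ....12.
After op 7 (insert('r')): buffer="hcldiirry" (len 9), cursors c1@8 c2@8, authorship ....1212.
Authorship (.=original, N=cursor N): . . . . 1 2 1 2 .
Index 5: author = 2

Answer: cursor 2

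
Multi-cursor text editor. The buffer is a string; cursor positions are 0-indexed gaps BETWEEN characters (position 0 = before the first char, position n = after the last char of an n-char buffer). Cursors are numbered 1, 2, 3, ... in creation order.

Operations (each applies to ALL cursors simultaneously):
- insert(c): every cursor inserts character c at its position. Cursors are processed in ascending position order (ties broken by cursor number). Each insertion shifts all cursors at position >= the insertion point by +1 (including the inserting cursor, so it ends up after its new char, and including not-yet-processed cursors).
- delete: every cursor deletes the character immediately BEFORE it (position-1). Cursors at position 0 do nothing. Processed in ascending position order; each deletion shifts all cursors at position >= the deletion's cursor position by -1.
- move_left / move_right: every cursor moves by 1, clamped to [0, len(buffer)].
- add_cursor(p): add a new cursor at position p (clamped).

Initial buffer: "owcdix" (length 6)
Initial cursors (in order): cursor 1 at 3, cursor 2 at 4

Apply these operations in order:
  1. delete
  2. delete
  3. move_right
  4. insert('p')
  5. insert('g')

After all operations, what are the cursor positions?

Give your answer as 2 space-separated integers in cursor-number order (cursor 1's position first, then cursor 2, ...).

Answer: 5 5

Derivation:
After op 1 (delete): buffer="owix" (len 4), cursors c1@2 c2@2, authorship ....
After op 2 (delete): buffer="ix" (len 2), cursors c1@0 c2@0, authorship ..
After op 3 (move_right): buffer="ix" (len 2), cursors c1@1 c2@1, authorship ..
After op 4 (insert('p')): buffer="ippx" (len 4), cursors c1@3 c2@3, authorship .12.
After op 5 (insert('g')): buffer="ippggx" (len 6), cursors c1@5 c2@5, authorship .1212.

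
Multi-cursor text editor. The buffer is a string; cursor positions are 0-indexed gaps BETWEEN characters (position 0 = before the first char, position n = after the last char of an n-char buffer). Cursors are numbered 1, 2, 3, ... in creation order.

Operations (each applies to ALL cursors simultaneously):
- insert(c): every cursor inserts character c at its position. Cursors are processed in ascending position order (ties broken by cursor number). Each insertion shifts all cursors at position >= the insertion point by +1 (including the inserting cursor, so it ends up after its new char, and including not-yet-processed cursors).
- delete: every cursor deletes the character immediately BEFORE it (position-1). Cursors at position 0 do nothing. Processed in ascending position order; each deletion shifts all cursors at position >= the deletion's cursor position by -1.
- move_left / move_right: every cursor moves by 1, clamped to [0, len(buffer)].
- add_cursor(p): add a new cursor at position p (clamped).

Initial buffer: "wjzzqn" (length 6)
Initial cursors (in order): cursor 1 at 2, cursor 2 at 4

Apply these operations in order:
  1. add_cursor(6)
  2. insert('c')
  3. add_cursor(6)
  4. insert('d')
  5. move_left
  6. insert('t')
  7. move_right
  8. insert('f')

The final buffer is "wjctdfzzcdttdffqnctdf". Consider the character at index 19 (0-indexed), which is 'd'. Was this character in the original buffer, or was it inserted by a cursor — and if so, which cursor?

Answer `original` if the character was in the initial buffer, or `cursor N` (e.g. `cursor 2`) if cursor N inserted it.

After op 1 (add_cursor(6)): buffer="wjzzqn" (len 6), cursors c1@2 c2@4 c3@6, authorship ......
After op 2 (insert('c')): buffer="wjczzcqnc" (len 9), cursors c1@3 c2@6 c3@9, authorship ..1..2..3
After op 3 (add_cursor(6)): buffer="wjczzcqnc" (len 9), cursors c1@3 c2@6 c4@6 c3@9, authorship ..1..2..3
After op 4 (insert('d')): buffer="wjcdzzcddqncd" (len 13), cursors c1@4 c2@9 c4@9 c3@13, authorship ..11..224..33
After op 5 (move_left): buffer="wjcdzzcddqncd" (len 13), cursors c1@3 c2@8 c4@8 c3@12, authorship ..11..224..33
After op 6 (insert('t')): buffer="wjctdzzcdttdqnctd" (len 17), cursors c1@4 c2@11 c4@11 c3@16, authorship ..111..22244..333
After op 7 (move_right): buffer="wjctdzzcdttdqnctd" (len 17), cursors c1@5 c2@12 c4@12 c3@17, authorship ..111..22244..333
After op 8 (insert('f')): buffer="wjctdfzzcdttdffqnctdf" (len 21), cursors c1@6 c2@15 c4@15 c3@21, authorship ..1111..2224424..3333
Authorship (.=original, N=cursor N): . . 1 1 1 1 . . 2 2 2 4 4 2 4 . . 3 3 3 3
Index 19: author = 3

Answer: cursor 3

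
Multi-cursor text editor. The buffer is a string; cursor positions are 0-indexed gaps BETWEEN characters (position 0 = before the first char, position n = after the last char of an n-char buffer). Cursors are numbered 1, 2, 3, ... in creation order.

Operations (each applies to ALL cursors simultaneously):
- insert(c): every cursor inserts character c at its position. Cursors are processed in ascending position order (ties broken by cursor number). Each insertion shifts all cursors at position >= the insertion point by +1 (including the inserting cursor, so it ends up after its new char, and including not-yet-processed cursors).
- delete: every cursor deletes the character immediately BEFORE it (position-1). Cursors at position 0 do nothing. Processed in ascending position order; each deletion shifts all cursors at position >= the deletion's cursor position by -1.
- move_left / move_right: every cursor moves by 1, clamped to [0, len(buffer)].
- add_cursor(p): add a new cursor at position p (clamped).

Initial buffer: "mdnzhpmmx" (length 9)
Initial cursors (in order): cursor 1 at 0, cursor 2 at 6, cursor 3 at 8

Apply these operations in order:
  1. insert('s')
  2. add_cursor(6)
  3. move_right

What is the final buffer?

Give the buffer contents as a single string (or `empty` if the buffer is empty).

Answer: smdnzhpsmmsx

Derivation:
After op 1 (insert('s')): buffer="smdnzhpsmmsx" (len 12), cursors c1@1 c2@8 c3@11, authorship 1......2..3.
After op 2 (add_cursor(6)): buffer="smdnzhpsmmsx" (len 12), cursors c1@1 c4@6 c2@8 c3@11, authorship 1......2..3.
After op 3 (move_right): buffer="smdnzhpsmmsx" (len 12), cursors c1@2 c4@7 c2@9 c3@12, authorship 1......2..3.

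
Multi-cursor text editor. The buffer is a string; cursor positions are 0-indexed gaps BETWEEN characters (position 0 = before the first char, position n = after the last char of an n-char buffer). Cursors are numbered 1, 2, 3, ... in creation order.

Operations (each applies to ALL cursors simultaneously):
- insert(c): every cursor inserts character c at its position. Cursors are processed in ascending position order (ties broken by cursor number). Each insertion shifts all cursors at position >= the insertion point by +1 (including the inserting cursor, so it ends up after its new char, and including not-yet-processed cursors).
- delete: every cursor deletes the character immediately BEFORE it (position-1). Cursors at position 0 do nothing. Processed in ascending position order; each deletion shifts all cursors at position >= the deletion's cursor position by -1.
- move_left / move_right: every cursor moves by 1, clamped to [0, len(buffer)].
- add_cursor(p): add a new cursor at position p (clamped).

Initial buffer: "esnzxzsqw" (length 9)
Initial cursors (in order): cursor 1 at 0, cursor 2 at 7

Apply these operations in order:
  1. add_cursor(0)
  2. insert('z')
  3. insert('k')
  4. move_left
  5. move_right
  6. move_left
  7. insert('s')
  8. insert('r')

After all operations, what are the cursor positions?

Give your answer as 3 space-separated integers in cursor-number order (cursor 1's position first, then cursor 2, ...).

Answer: 7 18 7

Derivation:
After op 1 (add_cursor(0)): buffer="esnzxzsqw" (len 9), cursors c1@0 c3@0 c2@7, authorship .........
After op 2 (insert('z')): buffer="zzesnzxzszqw" (len 12), cursors c1@2 c3@2 c2@10, authorship 13.......2..
After op 3 (insert('k')): buffer="zzkkesnzxzszkqw" (len 15), cursors c1@4 c3@4 c2@13, authorship 1313.......22..
After op 4 (move_left): buffer="zzkkesnzxzszkqw" (len 15), cursors c1@3 c3@3 c2@12, authorship 1313.......22..
After op 5 (move_right): buffer="zzkkesnzxzszkqw" (len 15), cursors c1@4 c3@4 c2@13, authorship 1313.......22..
After op 6 (move_left): buffer="zzkkesnzxzszkqw" (len 15), cursors c1@3 c3@3 c2@12, authorship 1313.......22..
After op 7 (insert('s')): buffer="zzksskesnzxzszskqw" (len 18), cursors c1@5 c3@5 c2@15, authorship 131133.......222..
After op 8 (insert('r')): buffer="zzkssrrkesnzxzszsrkqw" (len 21), cursors c1@7 c3@7 c2@18, authorship 13113133.......2222..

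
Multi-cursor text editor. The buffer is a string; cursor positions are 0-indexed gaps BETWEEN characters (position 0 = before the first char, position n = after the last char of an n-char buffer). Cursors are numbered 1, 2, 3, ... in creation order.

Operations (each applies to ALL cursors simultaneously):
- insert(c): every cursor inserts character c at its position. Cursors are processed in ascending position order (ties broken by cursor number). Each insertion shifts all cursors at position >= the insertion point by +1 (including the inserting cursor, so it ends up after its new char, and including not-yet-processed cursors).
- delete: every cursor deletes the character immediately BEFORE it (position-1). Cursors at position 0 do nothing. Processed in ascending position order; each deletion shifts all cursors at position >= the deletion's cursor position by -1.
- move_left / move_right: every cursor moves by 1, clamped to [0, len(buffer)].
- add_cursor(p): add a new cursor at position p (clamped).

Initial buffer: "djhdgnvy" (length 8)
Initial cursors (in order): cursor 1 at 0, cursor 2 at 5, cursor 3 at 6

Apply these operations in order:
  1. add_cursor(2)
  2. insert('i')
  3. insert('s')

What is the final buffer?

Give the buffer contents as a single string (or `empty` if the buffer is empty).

Answer: isdjishdgisnisvy

Derivation:
After op 1 (add_cursor(2)): buffer="djhdgnvy" (len 8), cursors c1@0 c4@2 c2@5 c3@6, authorship ........
After op 2 (insert('i')): buffer="idjihdginivy" (len 12), cursors c1@1 c4@4 c2@8 c3@10, authorship 1..4...2.3..
After op 3 (insert('s')): buffer="isdjishdgisnisvy" (len 16), cursors c1@2 c4@6 c2@11 c3@14, authorship 11..44...22.33..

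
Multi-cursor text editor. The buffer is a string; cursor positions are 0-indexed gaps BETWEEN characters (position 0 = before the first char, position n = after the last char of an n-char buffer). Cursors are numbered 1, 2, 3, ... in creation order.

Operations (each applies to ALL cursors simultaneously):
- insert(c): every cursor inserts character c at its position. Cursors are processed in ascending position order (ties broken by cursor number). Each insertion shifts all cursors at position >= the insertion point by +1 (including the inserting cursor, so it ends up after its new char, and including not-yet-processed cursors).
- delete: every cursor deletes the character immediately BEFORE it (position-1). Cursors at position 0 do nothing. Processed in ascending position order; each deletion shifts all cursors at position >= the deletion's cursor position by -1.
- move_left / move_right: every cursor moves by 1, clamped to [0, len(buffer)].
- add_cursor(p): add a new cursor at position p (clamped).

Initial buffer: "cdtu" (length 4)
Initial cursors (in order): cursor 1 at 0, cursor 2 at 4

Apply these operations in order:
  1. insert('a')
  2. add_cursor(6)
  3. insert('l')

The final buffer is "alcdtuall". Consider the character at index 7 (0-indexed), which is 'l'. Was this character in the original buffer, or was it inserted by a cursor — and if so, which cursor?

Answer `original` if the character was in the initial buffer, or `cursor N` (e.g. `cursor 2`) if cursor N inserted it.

After op 1 (insert('a')): buffer="acdtua" (len 6), cursors c1@1 c2@6, authorship 1....2
After op 2 (add_cursor(6)): buffer="acdtua" (len 6), cursors c1@1 c2@6 c3@6, authorship 1....2
After op 3 (insert('l')): buffer="alcdtuall" (len 9), cursors c1@2 c2@9 c3@9, authorship 11....223
Authorship (.=original, N=cursor N): 1 1 . . . . 2 2 3
Index 7: author = 2

Answer: cursor 2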